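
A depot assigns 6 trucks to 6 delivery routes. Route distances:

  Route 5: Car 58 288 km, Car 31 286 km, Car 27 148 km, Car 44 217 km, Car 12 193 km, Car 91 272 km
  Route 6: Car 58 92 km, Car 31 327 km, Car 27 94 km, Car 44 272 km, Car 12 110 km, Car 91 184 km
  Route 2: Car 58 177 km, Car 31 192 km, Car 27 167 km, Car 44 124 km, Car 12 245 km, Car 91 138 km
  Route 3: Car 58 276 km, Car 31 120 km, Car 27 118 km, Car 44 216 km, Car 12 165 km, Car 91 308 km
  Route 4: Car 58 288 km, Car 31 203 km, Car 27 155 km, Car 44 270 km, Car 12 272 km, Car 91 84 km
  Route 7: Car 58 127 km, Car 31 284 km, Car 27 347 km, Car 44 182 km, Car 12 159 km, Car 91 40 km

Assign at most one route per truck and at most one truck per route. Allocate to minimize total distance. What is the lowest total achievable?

Optimal: Car 58→Route 7 (127 km), Car 31→Route 3 (120 km), Car 27→Route 5 (148 km), Car 44→Route 2 (124 km), Car 12→Route 6 (110 km), Car 91→Route 4 (84 km) — total 127+120+148+124+110+84 = 713 km.
Column-greedy (each route in turn goes to its cheapest remaining truck) gives 727 km, worse by 14.
Swapping Car 58↔Car 91 (Car 58→Route 4 288 km, Car 91→Route 7 40 km) adds 117.

Minimum total: 713 km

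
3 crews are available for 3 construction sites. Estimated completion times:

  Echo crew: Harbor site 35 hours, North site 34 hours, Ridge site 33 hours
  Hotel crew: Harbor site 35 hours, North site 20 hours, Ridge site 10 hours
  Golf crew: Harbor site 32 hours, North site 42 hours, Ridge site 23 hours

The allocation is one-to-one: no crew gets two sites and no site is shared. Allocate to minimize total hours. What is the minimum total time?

This is the linear assignment problem.
Optimal: Echo crew→North site (34 hours), Hotel crew→Ridge site (10 hours), Golf crew→Harbor site (32 hours) — total 34+10+32 = 76 hours.
Row-greedy (each crew in turn takes its cheapest remaining site) gives 85 hours, worse by 9.
Next-best assignment: Echo crew→Harbor site, Hotel crew→North site, Golf crew→Ridge site = 78 hours.
Every other assignment is strictly worse.

Min total: 76 hours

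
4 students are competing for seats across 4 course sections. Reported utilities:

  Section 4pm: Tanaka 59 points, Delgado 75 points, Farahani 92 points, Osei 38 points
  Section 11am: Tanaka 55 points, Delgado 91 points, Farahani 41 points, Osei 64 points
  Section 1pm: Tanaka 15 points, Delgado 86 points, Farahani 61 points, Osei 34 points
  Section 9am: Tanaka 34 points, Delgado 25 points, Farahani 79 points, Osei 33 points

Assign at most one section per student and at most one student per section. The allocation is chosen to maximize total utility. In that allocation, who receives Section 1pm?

Delgado receives Section 1pm.

Optimal: Tanaka→Section 4pm (59 points), Delgado→Section 1pm (86 points), Farahani→Section 9am (79 points), Osei→Section 11am (64 points) — total 59+86+79+64 = 288 points.
Column-greedy (each section in turn goes to its best remaining student) gives 251 points, worse by 37.
Next-best assignment: Tanaka→Section 9am, Delgado→Section 1pm, Farahani→Section 4pm, Osei→Section 11am = 276 points.
Swapping Tanaka↔Farahani (Tanaka→Section 9am 34 points, Farahani→Section 4pm 92 points) loses 12.
Delgado's own top section is Section 11am (91 points), but forcing Delgado→Section 11am and reassigning the rest optimally gives only 263 points — worse by 25.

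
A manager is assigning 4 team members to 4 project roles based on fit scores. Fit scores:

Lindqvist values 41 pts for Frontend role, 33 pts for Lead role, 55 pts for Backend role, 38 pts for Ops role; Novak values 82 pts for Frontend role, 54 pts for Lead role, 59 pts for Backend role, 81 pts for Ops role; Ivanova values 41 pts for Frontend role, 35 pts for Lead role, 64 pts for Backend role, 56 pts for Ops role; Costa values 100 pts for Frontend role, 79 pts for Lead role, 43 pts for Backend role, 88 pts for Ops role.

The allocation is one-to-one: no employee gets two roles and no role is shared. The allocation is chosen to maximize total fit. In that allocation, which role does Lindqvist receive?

Optimal: Lindqvist→Lead role (33 pts), Novak→Ops role (81 pts), Ivanova→Backend role (64 pts), Costa→Frontend role (100 pts) — total 33+81+64+100 = 278 pts.
Row-greedy (each employee in turn takes its best remaining role) gives 272 pts, worse by 6.
Next-best assignment: Lindqvist→Backend role, Novak→Frontend role, Ivanova→Ops role, Costa→Lead role = 272 pts.
No other one-to-one assignment exceeds 278 pts.
Lindqvist's own top role is Backend role (55 pts), but forcing Lindqvist→Backend role and reassigning the rest optimally gives only 272 pts — worse by 6.

Lindqvist receives Lead role.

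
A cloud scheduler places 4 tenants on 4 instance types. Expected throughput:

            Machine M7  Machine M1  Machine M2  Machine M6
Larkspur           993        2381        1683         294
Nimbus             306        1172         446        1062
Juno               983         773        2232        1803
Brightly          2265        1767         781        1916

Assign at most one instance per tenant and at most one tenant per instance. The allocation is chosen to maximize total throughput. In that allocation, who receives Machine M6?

Nimbus receives Machine M6.

Optimal: Larkspur→Machine M1 (2381 ops/s), Nimbus→Machine M6 (1062 ops/s), Juno→Machine M2 (2232 ops/s), Brightly→Machine M7 (2265 ops/s) — total 2381+1062+2232+2265 = 7940 ops/s.
Swapping Brightly↔Larkspur (Brightly→Machine M1 1767 ops/s, Larkspur→Machine M7 993 ops/s) loses 1886.
Nimbus's own top instance is Machine M1 (1172 ops/s), but forcing Nimbus→Machine M1 and reassigning the rest optimally gives only 6923 ops/s — worse by 1017.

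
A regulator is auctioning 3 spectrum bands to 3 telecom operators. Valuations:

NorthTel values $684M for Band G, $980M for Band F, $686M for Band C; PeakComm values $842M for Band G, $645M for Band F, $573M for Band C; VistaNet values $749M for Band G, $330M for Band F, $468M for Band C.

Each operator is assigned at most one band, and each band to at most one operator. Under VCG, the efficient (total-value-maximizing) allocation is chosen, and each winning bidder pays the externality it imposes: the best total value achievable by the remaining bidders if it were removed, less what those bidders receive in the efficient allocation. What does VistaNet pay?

VistaNet pays $269M.

Efficient allocation: NorthTel→Band F ($980M), PeakComm→Band C ($573M), VistaNet→Band G ($749M); total welfare W = $2302M.
VistaNet receives Band G at value $749M, so the others get W − 749 = $1553M.
Without VistaNet: best allocation of the remaining 2 bidders over all 3 bands is NorthTel→Band F ($980M), PeakComm→Band G ($842M), total $1822M.
VCG payment = (others' best without VistaNet) − (others' welfare with VistaNet) = 1822 − 1553 = $269M.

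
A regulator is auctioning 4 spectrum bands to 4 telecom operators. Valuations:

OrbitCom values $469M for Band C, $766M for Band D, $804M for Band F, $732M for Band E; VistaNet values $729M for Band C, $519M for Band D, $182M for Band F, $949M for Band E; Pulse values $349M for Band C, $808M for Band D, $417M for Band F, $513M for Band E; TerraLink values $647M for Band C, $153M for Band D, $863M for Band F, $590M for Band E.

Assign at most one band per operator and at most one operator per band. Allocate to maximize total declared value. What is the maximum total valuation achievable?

Maximum total: $3208M

Optimal: OrbitCom→Band F ($804M), VistaNet→Band E ($949M), Pulse→Band D ($808M), TerraLink→Band C ($647M) — total 804+949+808+647 = $3208M.
Column-greedy (each band in turn goes to its best remaining operator) gives $3132M, worse by 76.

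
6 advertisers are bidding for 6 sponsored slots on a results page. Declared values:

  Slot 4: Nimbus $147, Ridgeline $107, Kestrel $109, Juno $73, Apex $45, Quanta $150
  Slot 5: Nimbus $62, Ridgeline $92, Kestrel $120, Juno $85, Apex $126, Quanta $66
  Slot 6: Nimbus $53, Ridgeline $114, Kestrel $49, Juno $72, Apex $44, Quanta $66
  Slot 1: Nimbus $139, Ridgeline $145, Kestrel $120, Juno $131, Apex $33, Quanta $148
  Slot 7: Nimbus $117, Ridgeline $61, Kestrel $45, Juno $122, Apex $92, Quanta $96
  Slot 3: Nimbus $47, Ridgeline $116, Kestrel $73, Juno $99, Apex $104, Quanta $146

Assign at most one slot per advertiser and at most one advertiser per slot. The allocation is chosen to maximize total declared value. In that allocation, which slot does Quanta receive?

Optimal: Nimbus→Slot 4 ($147), Ridgeline→Slot 6 ($114), Kestrel→Slot 1 ($120), Juno→Slot 7 ($122), Apex→Slot 5 ($126), Quanta→Slot 3 ($146) — total 147+114+120+122+126+146 = $775.
Next-best assignment: Nimbus→Slot 1, Ridgeline→Slot 6, Kestrel→Slot 4, Juno→Slot 7, Apex→Slot 5, Quanta→Slot 3 = $756.
Checked against all permutations: $775 is optimal.
Quanta's own top slot is Slot 4 ($150), but forcing Quanta→Slot 4 and reassigning the rest optimally gives only $749 — worse by 26.

Quanta receives Slot 3.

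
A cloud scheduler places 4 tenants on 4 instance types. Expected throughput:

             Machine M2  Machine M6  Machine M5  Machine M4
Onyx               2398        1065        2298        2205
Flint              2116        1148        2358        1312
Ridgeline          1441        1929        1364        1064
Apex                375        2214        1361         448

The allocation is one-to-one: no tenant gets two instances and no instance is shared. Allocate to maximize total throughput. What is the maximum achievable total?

Optimal: Onyx→Machine M4 (2205 ops/s), Flint→Machine M5 (2358 ops/s), Ridgeline→Machine M2 (1441 ops/s), Apex→Machine M6 (2214 ops/s) — total 2205+2358+1441+2214 = 8218 ops/s.
Max-entry greedy (repeatedly take the single best remaining cell) gives 8034 ops/s, worse by 184.

Maximum total: 8218 ops/s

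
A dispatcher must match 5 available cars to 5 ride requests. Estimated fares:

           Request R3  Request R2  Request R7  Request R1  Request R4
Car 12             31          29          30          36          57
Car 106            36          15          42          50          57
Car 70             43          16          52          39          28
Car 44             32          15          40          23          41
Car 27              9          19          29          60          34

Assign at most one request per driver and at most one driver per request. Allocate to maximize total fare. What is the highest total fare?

Max total: $230

Optimal: Car 12→Request R2 ($29), Car 106→Request R4 ($57), Car 70→Request R7 ($52), Car 44→Request R3 ($32), Car 27→Request R1 ($60) — total 29+57+52+32+60 = $230.
Row-greedy (each driver in turn takes its best remaining request) gives $210, worse by 20.
Next-best assignment: Car 12→Request R2, Car 106→Request R4, Car 70→Request R3, Car 44→Request R7, Car 27→Request R1 = $229.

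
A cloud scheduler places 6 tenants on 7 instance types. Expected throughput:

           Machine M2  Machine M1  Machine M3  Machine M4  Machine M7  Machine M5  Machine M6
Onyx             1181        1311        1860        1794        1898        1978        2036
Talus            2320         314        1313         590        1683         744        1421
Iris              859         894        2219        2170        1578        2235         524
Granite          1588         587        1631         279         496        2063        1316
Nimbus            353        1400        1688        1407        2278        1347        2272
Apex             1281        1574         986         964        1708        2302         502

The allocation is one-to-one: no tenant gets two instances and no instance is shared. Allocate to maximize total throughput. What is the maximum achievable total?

Max total: 12737 ops/s

This is the linear assignment problem.
Optimal: Onyx→Machine M6 (2036 ops/s), Talus→Machine M2 (2320 ops/s), Iris→Machine M4 (2170 ops/s), Granite→Machine M3 (1631 ops/s), Nimbus→Machine M7 (2278 ops/s), Apex→Machine M5 (2302 ops/s) — total 2036+2320+2170+1631+2278+2302 = 12737 ops/s.
Max-entry greedy (repeatedly take the single best remaining cell) gives 11742 ops/s, worse by 995.
Next-best assignment: Onyx→Machine M7, Talus→Machine M2, Iris→Machine M4, Granite→Machine M3, Nimbus→Machine M6, Apex→Machine M5 = 12593 ops/s.
Swapping Nimbus↔Iris (Nimbus→Machine M4 1407 ops/s, Iris→Machine M7 1578 ops/s) loses 1463.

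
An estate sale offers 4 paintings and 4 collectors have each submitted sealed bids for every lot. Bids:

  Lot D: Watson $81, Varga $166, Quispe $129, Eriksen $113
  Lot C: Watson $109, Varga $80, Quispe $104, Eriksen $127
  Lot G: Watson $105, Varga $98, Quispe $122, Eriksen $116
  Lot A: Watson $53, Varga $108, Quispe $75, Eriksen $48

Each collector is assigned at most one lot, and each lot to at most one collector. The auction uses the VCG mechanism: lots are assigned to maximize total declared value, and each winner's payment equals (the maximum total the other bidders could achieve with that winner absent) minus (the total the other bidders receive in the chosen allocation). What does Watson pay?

Efficient allocation: Watson→Lot G ($105), Varga→Lot D ($166), Quispe→Lot A ($75), Eriksen→Lot C ($127); total welfare W = $473.
Watson receives Lot G at value $105, so the others get W − 105 = $368.
Without Watson: best allocation of the remaining 3 bidders over all 4 lots is Varga→Lot D ($166), Quispe→Lot G ($122), Eriksen→Lot C ($127), total $415.
VCG payment = (others' best without Watson) − (others' welfare with Watson) = 415 − 368 = $47.

Watson pays $47.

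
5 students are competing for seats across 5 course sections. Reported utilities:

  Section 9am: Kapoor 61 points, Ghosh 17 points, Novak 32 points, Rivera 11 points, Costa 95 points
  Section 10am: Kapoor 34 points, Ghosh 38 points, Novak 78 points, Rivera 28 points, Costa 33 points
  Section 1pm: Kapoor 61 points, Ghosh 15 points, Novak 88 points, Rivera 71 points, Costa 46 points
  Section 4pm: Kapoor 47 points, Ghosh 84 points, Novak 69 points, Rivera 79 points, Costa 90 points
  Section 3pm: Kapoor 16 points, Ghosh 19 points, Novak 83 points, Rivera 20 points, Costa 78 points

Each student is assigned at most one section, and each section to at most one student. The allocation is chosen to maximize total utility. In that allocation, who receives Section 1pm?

Rivera receives Section 1pm.

Optimal: Kapoor→Section 9am (61 points), Ghosh→Section 4pm (84 points), Novak→Section 10am (78 points), Rivera→Section 1pm (71 points), Costa→Section 3pm (78 points) — total 61+84+78+71+78 = 372 points.
Swapping Novak↔Kapoor (Novak→Section 9am 32 points, Kapoor→Section 10am 34 points) loses 73.
No other one-to-one assignment exceeds 372 points.
Rivera's own top section is Section 4pm (79 points), but forcing Rivera→Section 4pm and reassigning the rest optimally gives only 356 points — worse by 16.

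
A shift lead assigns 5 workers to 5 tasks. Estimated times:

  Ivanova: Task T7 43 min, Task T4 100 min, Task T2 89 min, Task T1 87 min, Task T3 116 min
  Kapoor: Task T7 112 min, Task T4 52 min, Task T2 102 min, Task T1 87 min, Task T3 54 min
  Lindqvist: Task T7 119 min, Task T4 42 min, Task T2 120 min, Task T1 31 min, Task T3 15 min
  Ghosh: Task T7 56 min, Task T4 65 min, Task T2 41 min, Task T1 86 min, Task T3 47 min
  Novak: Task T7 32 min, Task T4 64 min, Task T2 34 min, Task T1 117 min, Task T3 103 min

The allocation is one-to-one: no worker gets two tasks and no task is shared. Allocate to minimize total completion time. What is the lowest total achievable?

Min total: 207 min

Optimal: Ivanova→Task T7 (43 min), Kapoor→Task T4 (52 min), Lindqvist→Task T1 (31 min), Ghosh→Task T3 (47 min), Novak→Task T2 (34 min) — total 43+52+31+47+34 = 207 min.
Min-entry greedy (repeatedly take the single cheapest remaining cell) gives 227 min, worse by 20.
Swapping Lindqvist↔Ghosh (Lindqvist→Task T3 15 min, Ghosh→Task T1 86 min) adds 23.
Every other assignment is strictly worse.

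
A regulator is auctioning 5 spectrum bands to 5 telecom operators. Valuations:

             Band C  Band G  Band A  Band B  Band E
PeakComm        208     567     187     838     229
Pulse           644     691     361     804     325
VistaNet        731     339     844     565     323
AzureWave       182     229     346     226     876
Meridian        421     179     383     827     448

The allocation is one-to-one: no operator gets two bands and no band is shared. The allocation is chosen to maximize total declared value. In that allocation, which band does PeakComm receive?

PeakComm receives Band G.

This is a one-to-one assignment (maximum-weight bipartite matching).
Optimal: PeakComm→Band G ($567M), Pulse→Band C ($644M), VistaNet→Band A ($844M), AzureWave→Band E ($876M), Meridian→Band B ($827M) — total 567+644+844+876+827 = $3758M.
Max-entry greedy (repeatedly take the single best remaining cell) gives $3670M, worse by 88.
Next-best assignment: PeakComm→Band B, Pulse→Band G, VistaNet→Band A, AzureWave→Band E, Meridian→Band C = $3670M.
PeakComm's own top band is Band B ($838M), but forcing PeakComm→Band B and reassigning the rest optimally gives only $3670M — worse by 88.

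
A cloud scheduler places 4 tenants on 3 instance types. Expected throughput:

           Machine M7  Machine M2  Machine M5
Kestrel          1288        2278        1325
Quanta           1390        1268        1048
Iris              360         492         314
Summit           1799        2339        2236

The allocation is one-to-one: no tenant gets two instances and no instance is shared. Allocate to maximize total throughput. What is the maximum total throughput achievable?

This is the linear assignment problem.
Optimal: Quanta→Machine M7 (1390 ops/s), Kestrel→Machine M2 (2278 ops/s), Summit→Machine M5 (2236 ops/s) — total 1390+2278+2236 = 5904 ops/s.
Row-greedy (each tenant in turn takes its best remaining instance) gives 3982 ops/s, worse by 1922.
No other one-to-one assignment exceeds 5904 ops/s.

Max total: 5904 ops/s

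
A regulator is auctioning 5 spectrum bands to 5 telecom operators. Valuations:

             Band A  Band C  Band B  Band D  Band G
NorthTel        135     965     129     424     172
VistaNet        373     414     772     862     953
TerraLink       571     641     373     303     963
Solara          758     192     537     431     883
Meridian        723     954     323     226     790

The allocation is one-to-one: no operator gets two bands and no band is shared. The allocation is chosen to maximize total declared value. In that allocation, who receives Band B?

Optimal: NorthTel→Band C ($965M), VistaNet→Band D ($862M), TerraLink→Band G ($963M), Solara→Band B ($537M), Meridian→Band A ($723M) — total 965+862+963+537+723 = $4050M.
Max-entry greedy (repeatedly take the single best remaining cell) gives $3871M, worse by 179.
Next-best assignment: NorthTel→Band C, VistaNet→Band D, TerraLink→Band G, Solara→Band A, Meridian→Band B = $3871M.
Checked against all permutations: $4050M is optimal.
Solara's own top band is Band G ($883M), but forcing Solara→Band G and reassigning the rest optimally gives only $3806M — worse by 244.

Solara receives Band B.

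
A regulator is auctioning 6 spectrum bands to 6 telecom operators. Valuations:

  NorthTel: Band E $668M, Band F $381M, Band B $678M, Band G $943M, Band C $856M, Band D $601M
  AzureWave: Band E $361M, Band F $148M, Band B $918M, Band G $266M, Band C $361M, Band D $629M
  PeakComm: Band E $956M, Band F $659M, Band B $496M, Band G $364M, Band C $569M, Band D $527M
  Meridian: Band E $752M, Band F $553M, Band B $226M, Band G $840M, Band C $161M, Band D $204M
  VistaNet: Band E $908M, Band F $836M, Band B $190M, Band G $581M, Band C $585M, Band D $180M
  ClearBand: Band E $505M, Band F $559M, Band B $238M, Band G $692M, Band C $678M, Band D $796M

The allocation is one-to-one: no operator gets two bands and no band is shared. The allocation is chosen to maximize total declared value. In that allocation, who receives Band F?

Optimal: NorthTel→Band C ($856M), AzureWave→Band B ($918M), PeakComm→Band E ($956M), Meridian→Band G ($840M), VistaNet→Band F ($836M), ClearBand→Band D ($796M) — total 856+918+956+840+836+796 = $5202M.
Swapping VistaNet↔NorthTel (VistaNet→Band C $585M, NorthTel→Band F $381M) loses 726.
VistaNet's own top band is Band E ($908M), but forcing VistaNet→Band E and reassigning the rest optimally gives only $4977M — worse by 225.

VistaNet receives Band F.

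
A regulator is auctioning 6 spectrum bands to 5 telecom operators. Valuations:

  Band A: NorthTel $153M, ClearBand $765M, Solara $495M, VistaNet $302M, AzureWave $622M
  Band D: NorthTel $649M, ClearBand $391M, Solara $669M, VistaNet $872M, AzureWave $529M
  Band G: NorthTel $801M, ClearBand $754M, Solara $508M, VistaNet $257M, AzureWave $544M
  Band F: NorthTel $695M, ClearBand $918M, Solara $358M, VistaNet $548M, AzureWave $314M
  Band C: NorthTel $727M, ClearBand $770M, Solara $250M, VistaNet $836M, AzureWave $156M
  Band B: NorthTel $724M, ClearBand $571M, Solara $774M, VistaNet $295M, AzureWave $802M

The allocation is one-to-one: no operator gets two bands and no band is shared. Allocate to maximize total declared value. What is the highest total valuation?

Maximum total: $4026M

Optimal: NorthTel→Band G ($801M), ClearBand→Band F ($918M), Solara→Band D ($669M), VistaNet→Band C ($836M), AzureWave→Band B ($802M) — total 801+918+669+836+802 = $4026M.
Max-entry greedy (repeatedly take the single best remaining cell) gives $3888M, worse by 138.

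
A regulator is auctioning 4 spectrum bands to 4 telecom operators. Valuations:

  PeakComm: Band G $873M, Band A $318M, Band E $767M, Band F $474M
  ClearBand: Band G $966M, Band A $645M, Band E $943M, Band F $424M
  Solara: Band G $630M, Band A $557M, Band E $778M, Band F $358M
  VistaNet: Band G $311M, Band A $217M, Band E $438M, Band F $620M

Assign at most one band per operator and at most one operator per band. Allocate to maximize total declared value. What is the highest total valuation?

Max total: $2993M

Treat this as an assignment problem: match each operator to one band.
Optimal: PeakComm→Band G ($873M), ClearBand→Band E ($943M), Solara→Band A ($557M), VistaNet→Band F ($620M) — total 873+943+557+620 = $2993M.
Column-greedy (each band in turn goes to its best remaining operator) gives $2910M, worse by 83.
Swapping PeakComm↔ClearBand (PeakComm→Band E $767M, ClearBand→Band G $966M) loses 83.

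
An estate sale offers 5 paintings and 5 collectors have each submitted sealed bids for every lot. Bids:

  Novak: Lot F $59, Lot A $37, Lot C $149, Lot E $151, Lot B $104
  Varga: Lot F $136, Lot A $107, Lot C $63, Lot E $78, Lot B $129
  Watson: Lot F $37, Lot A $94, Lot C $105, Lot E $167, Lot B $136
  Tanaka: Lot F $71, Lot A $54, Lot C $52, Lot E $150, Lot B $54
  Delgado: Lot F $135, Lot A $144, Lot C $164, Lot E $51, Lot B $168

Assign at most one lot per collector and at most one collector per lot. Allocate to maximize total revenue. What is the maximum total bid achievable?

Max total: $715

Optimal: Novak→Lot C ($149), Varga→Lot F ($136), Watson→Lot B ($136), Tanaka→Lot E ($150), Delgado→Lot A ($144) — total 149+136+136+150+144 = $715.
Column-greedy (each lot in turn goes to its best remaining collector) gives $650, worse by 65.
Next-best assignment: Novak→Lot C, Varga→Lot F, Watson→Lot A, Tanaka→Lot E, Delgado→Lot B = $697.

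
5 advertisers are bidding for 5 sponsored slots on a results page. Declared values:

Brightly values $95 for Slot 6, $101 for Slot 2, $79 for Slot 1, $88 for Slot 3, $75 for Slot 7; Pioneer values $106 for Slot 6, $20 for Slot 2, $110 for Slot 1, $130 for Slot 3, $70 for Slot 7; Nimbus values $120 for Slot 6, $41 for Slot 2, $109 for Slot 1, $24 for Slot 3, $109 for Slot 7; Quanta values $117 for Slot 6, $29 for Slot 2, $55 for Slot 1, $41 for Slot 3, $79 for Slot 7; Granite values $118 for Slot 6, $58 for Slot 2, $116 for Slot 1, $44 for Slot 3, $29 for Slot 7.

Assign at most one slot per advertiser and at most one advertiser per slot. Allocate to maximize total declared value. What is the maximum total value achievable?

Optimal: Brightly→Slot 2 ($101), Pioneer→Slot 3 ($130), Nimbus→Slot 7 ($109), Quanta→Slot 6 ($117), Granite→Slot 1 ($116) — total 101+130+109+117+116 = $573.
Column-greedy (each slot in turn goes to its best remaining advertiser) gives $546, worse by 27.
Next-best assignment: Brightly→Slot 2, Pioneer→Slot 3, Nimbus→Slot 6, Quanta→Slot 7, Granite→Slot 1 = $546.
No other one-to-one assignment exceeds $573.

Max total: $573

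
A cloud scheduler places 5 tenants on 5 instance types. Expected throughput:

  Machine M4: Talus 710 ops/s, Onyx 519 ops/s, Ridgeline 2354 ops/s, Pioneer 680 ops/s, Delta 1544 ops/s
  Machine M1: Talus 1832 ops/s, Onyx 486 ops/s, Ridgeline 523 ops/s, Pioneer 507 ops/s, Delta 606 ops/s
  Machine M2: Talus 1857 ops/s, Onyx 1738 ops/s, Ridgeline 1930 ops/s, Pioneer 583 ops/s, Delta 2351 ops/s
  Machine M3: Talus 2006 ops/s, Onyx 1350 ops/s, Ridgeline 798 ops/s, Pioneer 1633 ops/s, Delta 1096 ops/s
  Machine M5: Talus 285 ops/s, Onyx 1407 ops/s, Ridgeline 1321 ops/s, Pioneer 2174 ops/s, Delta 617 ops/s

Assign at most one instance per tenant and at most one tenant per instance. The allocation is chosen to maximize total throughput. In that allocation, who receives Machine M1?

Talus receives Machine M1.

Optimal: Talus→Machine M1 (1832 ops/s), Onyx→Machine M3 (1350 ops/s), Ridgeline→Machine M4 (2354 ops/s), Pioneer→Machine M5 (2174 ops/s), Delta→Machine M2 (2351 ops/s) — total 1832+1350+2354+2174+2351 = 10061 ops/s.
Max-entry greedy (repeatedly take the single best remaining cell) gives 9371 ops/s, worse by 690.
Swapping Talus↔Ridgeline (Talus→Machine M4 710 ops/s, Ridgeline→Machine M1 523 ops/s) loses 2953.
Checked against all permutations: 10061 ops/s is optimal.
Talus's own top instance is Machine M3 (2006 ops/s), but forcing Talus→Machine M3 and reassigning the rest optimally gives only 9371 ops/s — worse by 690.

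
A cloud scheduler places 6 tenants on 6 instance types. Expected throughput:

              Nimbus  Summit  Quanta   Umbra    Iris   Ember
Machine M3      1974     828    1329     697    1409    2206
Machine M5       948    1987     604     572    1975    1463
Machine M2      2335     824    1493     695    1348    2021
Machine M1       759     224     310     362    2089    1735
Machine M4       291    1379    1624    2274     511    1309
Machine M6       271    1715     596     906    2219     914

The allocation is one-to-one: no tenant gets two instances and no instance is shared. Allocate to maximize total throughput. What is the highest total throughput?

Optimal: Nimbus→Machine M2 (2335 ops/s), Summit→Machine M5 (1987 ops/s), Quanta→Machine M3 (1329 ops/s), Umbra→Machine M4 (2274 ops/s), Iris→Machine M6 (2219 ops/s), Ember→Machine M1 (1735 ops/s) — total 2335+1987+1329+2274+2219+1735 = 11879 ops/s.
Row-greedy (each tenant in turn takes its best remaining instance) gives 11147 ops/s, worse by 732.

Maximum total: 11879 ops/s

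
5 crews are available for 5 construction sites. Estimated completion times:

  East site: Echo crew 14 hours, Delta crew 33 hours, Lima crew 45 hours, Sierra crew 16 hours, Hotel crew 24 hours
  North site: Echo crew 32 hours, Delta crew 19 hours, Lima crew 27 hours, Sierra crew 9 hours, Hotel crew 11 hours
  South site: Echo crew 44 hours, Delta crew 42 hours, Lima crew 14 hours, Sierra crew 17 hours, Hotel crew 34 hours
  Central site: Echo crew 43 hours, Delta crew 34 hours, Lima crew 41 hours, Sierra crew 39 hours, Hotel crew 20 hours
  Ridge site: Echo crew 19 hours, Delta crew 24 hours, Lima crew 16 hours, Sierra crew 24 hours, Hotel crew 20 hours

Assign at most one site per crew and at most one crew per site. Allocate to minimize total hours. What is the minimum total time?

Min total: 81 hours

This is the linear assignment problem.
Optimal: Echo crew→East site (14 hours), Delta crew→Ridge site (24 hours), Lima crew→South site (14 hours), Sierra crew→North site (9 hours), Hotel crew→Central site (20 hours) — total 14+24+14+9+20 = 81 hours.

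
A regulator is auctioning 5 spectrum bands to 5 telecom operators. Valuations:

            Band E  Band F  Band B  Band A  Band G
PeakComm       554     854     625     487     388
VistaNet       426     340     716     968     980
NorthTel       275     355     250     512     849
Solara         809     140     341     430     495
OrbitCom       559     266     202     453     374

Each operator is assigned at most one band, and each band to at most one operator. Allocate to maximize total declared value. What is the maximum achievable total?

Max total: $3682M

This is a one-to-one assignment (maximum-weight bipartite matching).
Optimal: PeakComm→Band F ($854M), VistaNet→Band A ($968M), NorthTel→Band G ($849M), Solara→Band E ($809M), OrbitCom→Band B ($202M) — total 854+968+849+809+202 = $3682M.
Max-entry greedy (repeatedly take the single best remaining cell) gives $3357M, worse by 325.
No other one-to-one assignment exceeds $3682M.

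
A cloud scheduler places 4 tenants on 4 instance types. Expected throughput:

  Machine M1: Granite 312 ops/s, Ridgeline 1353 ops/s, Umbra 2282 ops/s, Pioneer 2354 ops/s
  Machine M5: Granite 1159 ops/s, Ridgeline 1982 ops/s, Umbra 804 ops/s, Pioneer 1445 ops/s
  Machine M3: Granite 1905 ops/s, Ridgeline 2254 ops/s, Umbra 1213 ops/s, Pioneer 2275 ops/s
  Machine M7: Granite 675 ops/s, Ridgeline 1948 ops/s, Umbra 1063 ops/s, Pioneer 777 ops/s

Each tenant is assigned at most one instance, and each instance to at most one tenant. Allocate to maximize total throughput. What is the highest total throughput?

Max total: 7664 ops/s

Optimal: Granite→Machine M5 (1159 ops/s), Ridgeline→Machine M7 (1948 ops/s), Umbra→Machine M1 (2282 ops/s), Pioneer→Machine M3 (2275 ops/s) — total 1159+1948+2282+2275 = 7664 ops/s.
Row-greedy (each tenant in turn takes its best remaining instance) gives 6946 ops/s, worse by 718.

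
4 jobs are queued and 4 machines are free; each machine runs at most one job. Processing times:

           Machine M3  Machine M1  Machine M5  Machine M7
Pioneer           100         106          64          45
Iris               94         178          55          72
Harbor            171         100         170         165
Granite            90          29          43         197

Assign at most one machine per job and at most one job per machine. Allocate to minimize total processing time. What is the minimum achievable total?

Optimal: Pioneer→Machine M7 (45 min), Iris→Machine M3 (94 min), Harbor→Machine M1 (100 min), Granite→Machine M5 (43 min) — total 45+94+100+43 = 282 min.
Min-entry greedy (repeatedly take the single cheapest remaining cell) gives 300 min, worse by 18.
Next-best assignment: Pioneer→Machine M7, Iris→Machine M5, Harbor→Machine M1, Granite→Machine M3 = 290 min.
Swapping Pioneer↔Harbor (Pioneer→Machine M1 106 min, Harbor→Machine M7 165 min) adds 126.

Minimum total: 282 min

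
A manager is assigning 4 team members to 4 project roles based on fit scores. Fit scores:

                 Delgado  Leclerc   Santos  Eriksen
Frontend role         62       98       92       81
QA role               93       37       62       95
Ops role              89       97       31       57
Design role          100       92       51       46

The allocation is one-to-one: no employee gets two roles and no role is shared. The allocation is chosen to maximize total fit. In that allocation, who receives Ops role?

Leclerc receives Ops role.

Treat this as an assignment problem: match each employee to one role.
Optimal: Delgado→Design role (100 pts), Leclerc→Ops role (97 pts), Santos→Frontend role (92 pts), Eriksen→QA role (95 pts) — total 100+97+92+95 = 384 pts.
Row-greedy (each employee in turn takes its best remaining role) gives 317 pts, worse by 67.
Swapping Delgado↔Santos (Delgado→Frontend role 62 pts, Santos→Design role 51 pts) loses 79.
Every other assignment is strictly worse.
Leclerc's own top role is Frontend role (98 pts), but forcing Leclerc→Frontend role and reassigning the rest optimally gives only 333 pts — worse by 51.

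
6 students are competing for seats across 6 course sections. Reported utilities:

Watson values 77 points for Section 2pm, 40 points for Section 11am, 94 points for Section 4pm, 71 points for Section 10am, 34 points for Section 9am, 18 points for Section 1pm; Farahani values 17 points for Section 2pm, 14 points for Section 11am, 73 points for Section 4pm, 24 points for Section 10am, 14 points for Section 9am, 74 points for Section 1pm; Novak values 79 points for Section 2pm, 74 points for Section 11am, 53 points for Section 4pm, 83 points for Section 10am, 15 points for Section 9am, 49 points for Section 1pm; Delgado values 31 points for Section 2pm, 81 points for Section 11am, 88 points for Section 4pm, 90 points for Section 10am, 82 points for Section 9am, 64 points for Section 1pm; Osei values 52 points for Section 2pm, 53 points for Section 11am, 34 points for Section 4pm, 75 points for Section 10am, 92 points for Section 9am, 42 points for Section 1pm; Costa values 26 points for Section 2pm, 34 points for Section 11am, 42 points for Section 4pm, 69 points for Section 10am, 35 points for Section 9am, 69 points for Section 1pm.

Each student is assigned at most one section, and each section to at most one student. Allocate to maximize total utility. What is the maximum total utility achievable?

Max total: 489 points

This is the linear assignment problem.
Optimal: Watson→Section 4pm (94 points), Farahani→Section 1pm (74 points), Novak→Section 2pm (79 points), Delgado→Section 11am (81 points), Osei→Section 9am (92 points), Costa→Section 10am (69 points) — total 94+74+79+81+92+69 = 489 points.
Next-best assignment: Watson→Section 2pm, Farahani→Section 4pm, Novak→Section 11am, Delgado→Section 10am, Osei→Section 9am, Costa→Section 1pm = 475 points.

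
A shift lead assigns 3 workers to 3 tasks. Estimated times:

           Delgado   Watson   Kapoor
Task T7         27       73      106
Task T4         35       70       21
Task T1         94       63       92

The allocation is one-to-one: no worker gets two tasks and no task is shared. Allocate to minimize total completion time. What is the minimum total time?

Min total: 111 min

Optimal: Delgado→Task T7 (27 min), Watson→Task T1 (63 min), Kapoor→Task T4 (21 min) — total 27+63+21 = 111 min.
Swapping Watson↔Kapoor (Watson→Task T4 70 min, Kapoor→Task T1 92 min) adds 78.
Checked against all permutations: 111 min is optimal.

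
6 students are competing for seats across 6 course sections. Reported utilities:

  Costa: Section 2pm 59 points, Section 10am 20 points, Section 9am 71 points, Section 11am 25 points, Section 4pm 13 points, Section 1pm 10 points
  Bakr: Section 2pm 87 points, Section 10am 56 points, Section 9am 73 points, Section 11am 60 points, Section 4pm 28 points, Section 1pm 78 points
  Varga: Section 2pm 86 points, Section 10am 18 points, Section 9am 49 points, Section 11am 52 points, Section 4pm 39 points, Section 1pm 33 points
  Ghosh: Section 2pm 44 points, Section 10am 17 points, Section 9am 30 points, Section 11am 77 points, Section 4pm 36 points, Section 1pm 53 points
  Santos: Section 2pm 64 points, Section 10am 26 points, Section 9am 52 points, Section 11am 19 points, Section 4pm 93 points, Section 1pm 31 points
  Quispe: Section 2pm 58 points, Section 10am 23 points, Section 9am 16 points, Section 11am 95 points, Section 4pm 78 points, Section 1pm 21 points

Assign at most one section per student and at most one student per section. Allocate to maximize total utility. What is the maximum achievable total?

Max total: 454 points

Optimal: Costa→Section 9am (71 points), Bakr→Section 10am (56 points), Varga→Section 2pm (86 points), Ghosh→Section 1pm (53 points), Santos→Section 4pm (93 points), Quispe→Section 11am (95 points) — total 71+56+86+53+93+95 = 454 points.
Max-entry greedy (repeatedly take the single best remaining cell) gives 417 points, worse by 37.
Checked against all permutations: 454 points is optimal.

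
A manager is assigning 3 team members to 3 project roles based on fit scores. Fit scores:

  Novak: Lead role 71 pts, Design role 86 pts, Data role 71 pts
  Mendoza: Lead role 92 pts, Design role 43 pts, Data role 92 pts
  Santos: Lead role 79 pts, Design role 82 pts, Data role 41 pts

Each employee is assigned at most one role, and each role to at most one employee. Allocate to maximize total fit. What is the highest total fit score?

Maximum total: 257 pts

Optimal: Novak→Design role (86 pts), Mendoza→Data role (92 pts), Santos→Lead role (79 pts) — total 86+92+79 = 257 pts.
Column-greedy (each role in turn goes to its best remaining employee) gives 219 pts, worse by 38.
Every other assignment is strictly worse.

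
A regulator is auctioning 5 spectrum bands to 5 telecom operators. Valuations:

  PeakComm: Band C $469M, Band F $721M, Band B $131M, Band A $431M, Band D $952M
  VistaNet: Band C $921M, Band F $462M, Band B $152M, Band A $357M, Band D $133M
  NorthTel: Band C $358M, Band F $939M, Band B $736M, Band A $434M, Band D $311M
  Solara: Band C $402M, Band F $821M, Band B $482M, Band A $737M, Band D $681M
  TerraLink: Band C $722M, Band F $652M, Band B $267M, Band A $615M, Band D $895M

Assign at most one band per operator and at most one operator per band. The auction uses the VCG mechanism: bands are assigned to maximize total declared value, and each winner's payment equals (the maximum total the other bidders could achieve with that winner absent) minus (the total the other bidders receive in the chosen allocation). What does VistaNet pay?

VistaNet pays $226M.

Efficient allocation: PeakComm→Band D ($952M), VistaNet→Band C ($921M), NorthTel→Band B ($736M), Solara→Band F ($821M), TerraLink→Band A ($615M); total welfare W = $4045M.
VistaNet receives Band C at value $921M, so the others get W − 921 = $3124M.
Without VistaNet: best allocation of the remaining 4 bidders over all 5 bands is PeakComm→Band D ($952M), NorthTel→Band F ($939M), Solara→Band A ($737M), TerraLink→Band C ($722M), total $3350M.
VCG payment = (others' best without VistaNet) − (others' welfare with VistaNet) = 3350 − 3124 = $226M.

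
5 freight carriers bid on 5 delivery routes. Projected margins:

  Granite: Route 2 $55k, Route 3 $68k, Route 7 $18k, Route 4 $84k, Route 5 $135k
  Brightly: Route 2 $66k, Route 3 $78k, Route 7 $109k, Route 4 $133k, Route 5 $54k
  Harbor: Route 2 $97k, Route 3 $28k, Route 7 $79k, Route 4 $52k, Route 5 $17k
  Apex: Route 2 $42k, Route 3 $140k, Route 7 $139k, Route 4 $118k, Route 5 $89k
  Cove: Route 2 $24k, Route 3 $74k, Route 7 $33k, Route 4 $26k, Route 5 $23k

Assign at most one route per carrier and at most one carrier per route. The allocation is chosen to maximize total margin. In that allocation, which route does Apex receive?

Optimal: Granite→Route 5 ($135k), Brightly→Route 4 ($133k), Harbor→Route 2 ($97k), Apex→Route 7 ($139k), Cove→Route 3 ($74k) — total 135+133+97+139+74 = $578k.
Max-entry greedy (repeatedly take the single best remaining cell) gives $538k, worse by 40.
Next-best assignment: Granite→Route 5, Brightly→Route 4, Harbor→Route 2, Apex→Route 3, Cove→Route 7 = $538k.
Apex's own top route is Route 3 ($140k), but forcing Apex→Route 3 and reassigning the rest optimally gives only $538k — worse by 40.

Apex receives Route 7.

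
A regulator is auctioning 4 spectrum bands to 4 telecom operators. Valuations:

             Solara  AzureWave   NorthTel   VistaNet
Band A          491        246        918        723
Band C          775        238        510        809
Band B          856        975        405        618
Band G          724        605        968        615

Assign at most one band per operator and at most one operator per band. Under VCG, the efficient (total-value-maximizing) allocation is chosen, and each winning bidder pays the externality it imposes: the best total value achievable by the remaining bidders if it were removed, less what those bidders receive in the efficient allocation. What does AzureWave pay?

AzureWave pays $167M.

Efficient allocation: Solara→Band C ($775M), AzureWave→Band B ($975M), NorthTel→Band G ($968M), VistaNet→Band A ($723M); total welfare W = $3441M.
AzureWave receives Band B at value $975M, so the others get W − 975 = $2466M.
Without AzureWave: best allocation of the remaining 3 bidders over all 4 bands is Solara→Band B ($856M), NorthTel→Band G ($968M), VistaNet→Band C ($809M), total $2633M.
VCG payment = (others' best without AzureWave) − (others' welfare with AzureWave) = 2633 − 2466 = $167M.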